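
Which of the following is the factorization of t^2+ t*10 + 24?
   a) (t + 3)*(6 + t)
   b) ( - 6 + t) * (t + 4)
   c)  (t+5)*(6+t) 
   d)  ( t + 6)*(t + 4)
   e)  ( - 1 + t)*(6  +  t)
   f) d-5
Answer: d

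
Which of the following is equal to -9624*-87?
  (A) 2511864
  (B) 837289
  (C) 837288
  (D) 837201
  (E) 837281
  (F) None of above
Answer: C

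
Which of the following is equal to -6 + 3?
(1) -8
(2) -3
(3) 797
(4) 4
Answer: 2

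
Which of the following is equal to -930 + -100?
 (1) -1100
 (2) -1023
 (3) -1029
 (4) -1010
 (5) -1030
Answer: 5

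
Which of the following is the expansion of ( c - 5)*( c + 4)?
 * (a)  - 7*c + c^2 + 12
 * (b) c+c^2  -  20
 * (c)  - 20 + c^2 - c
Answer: c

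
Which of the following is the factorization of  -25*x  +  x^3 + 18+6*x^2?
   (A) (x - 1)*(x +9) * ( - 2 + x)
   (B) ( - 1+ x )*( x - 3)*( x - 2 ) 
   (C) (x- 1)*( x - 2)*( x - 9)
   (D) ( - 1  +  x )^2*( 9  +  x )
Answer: A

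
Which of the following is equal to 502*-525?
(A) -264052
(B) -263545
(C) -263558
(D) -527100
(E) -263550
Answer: E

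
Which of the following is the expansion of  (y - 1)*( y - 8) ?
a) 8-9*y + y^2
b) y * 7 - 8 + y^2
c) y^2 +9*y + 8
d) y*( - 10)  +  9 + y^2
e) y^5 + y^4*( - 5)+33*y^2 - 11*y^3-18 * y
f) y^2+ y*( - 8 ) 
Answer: a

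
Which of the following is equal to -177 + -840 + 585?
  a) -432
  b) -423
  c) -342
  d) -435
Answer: a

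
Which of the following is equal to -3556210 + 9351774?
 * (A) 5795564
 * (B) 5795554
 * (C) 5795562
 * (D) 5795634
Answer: A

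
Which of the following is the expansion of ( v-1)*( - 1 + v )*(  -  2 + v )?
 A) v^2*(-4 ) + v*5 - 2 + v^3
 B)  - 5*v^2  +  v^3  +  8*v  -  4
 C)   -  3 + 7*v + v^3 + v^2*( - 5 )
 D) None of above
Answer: A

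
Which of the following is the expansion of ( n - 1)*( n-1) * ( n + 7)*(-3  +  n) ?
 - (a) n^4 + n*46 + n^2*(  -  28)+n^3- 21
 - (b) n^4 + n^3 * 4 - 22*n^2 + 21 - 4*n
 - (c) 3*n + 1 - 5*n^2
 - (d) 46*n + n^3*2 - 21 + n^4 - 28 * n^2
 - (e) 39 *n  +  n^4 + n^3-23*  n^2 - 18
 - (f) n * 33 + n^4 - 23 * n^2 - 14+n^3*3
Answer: d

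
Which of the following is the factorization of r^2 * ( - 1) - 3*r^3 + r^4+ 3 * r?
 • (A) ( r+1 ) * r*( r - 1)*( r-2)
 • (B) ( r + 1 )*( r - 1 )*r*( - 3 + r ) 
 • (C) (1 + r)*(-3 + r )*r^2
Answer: B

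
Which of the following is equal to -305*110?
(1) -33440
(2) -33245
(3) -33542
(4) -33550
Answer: 4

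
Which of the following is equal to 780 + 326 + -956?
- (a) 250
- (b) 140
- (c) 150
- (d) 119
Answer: c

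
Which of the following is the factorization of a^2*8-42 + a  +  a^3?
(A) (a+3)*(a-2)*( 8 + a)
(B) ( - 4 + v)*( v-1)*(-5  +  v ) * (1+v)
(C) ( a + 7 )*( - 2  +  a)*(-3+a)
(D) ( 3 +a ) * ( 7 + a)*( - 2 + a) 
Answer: D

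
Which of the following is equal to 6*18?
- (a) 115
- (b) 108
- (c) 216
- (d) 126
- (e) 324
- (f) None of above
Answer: b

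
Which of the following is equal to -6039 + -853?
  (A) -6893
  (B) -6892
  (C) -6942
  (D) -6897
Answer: B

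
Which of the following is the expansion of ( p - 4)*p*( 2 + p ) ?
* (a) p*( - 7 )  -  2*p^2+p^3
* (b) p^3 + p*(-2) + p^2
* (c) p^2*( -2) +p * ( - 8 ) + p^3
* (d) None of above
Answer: c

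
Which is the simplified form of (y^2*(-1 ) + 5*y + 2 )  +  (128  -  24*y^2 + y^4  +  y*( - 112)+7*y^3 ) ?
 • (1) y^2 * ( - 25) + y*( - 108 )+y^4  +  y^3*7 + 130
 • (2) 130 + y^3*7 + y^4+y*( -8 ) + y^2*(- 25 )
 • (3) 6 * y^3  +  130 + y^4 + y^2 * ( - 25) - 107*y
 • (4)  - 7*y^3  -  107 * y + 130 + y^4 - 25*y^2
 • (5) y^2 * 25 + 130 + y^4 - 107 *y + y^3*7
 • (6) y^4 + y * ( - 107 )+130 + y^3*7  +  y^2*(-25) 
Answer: 6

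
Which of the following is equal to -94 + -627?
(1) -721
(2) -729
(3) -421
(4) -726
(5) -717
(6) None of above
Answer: 1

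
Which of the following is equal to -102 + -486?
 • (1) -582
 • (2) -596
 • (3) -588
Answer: 3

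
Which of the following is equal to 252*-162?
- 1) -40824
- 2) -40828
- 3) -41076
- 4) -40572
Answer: 1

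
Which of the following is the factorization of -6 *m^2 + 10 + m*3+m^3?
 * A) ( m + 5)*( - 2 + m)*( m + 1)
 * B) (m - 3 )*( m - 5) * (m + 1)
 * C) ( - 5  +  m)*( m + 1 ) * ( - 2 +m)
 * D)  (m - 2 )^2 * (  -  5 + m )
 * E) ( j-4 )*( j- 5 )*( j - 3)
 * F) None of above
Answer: C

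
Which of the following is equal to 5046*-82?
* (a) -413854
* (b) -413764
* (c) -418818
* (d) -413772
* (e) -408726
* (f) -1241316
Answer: d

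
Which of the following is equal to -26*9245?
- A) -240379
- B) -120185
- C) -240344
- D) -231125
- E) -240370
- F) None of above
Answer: E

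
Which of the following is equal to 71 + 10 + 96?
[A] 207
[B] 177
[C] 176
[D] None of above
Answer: B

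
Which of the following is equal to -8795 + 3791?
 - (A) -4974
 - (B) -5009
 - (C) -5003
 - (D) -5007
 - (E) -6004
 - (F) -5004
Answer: F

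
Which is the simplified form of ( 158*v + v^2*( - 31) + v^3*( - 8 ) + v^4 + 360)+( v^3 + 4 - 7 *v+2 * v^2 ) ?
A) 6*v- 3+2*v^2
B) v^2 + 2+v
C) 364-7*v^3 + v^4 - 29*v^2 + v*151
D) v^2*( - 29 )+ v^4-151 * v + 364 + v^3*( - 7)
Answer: C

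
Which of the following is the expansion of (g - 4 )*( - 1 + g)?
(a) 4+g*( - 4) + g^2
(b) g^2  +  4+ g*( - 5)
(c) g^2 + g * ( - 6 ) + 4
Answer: b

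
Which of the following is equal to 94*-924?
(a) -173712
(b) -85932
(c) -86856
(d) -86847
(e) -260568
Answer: c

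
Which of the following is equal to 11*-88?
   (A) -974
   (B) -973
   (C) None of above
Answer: C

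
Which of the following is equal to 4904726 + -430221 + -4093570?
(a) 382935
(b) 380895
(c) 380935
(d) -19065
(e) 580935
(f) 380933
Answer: c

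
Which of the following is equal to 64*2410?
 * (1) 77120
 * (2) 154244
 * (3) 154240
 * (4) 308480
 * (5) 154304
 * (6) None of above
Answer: 3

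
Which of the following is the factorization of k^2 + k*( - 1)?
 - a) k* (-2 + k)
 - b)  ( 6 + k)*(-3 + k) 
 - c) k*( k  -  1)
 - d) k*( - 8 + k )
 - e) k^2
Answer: c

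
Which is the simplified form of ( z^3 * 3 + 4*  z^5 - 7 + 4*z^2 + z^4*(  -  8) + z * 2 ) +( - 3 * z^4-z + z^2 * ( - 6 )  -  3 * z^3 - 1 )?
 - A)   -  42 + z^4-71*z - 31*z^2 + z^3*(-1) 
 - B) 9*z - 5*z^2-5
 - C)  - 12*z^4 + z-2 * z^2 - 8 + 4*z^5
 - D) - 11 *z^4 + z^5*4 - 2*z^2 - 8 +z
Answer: D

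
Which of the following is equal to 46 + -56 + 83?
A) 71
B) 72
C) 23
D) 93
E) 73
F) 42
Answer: E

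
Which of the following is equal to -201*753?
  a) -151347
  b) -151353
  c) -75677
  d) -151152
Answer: b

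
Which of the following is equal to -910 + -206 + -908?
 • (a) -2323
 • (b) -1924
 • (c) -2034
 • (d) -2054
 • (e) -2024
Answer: e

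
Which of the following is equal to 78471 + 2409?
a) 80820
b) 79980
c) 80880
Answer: c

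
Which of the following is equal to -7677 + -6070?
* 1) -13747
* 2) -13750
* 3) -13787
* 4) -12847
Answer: 1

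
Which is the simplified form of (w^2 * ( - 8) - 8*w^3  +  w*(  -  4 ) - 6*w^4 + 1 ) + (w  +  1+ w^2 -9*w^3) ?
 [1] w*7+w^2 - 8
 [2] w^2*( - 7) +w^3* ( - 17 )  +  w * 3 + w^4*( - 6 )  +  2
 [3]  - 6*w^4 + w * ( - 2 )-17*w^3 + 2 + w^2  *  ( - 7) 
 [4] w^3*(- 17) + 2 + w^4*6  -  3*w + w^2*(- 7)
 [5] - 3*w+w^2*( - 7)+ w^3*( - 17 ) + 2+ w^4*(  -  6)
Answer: 5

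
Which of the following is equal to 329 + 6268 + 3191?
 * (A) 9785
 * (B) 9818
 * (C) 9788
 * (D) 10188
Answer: C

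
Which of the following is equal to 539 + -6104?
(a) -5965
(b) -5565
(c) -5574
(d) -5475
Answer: b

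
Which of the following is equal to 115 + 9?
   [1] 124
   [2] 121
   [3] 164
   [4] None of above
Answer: 1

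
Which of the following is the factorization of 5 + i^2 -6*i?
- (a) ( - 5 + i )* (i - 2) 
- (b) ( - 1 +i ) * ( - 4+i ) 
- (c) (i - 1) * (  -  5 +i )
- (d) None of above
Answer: c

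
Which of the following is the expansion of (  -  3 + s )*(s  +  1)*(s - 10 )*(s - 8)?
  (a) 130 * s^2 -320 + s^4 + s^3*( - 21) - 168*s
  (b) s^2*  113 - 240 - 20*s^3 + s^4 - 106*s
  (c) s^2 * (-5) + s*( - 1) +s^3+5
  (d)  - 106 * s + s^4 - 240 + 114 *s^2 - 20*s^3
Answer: b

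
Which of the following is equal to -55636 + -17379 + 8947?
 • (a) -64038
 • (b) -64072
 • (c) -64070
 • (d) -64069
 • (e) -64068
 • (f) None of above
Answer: e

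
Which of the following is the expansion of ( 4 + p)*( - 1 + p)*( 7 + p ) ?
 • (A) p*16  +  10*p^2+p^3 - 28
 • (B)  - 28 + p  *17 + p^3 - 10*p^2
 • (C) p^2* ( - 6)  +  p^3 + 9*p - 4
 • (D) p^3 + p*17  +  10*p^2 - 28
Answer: D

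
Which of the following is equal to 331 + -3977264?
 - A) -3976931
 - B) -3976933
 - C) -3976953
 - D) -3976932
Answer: B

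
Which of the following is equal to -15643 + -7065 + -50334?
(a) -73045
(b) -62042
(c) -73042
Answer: c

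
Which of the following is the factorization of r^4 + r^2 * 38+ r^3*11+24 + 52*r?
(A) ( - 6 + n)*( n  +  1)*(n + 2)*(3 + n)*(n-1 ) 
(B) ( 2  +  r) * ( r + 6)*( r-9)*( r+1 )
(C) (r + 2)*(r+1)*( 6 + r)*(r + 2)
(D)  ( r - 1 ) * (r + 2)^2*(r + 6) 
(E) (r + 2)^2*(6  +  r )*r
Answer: C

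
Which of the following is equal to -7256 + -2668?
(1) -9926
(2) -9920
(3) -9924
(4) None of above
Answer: 3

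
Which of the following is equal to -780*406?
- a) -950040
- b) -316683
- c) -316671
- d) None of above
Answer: d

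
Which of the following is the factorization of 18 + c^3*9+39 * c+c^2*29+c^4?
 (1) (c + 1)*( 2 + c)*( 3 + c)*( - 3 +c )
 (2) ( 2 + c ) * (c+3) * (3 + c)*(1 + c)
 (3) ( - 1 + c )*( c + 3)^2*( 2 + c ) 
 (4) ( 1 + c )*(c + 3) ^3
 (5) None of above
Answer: 2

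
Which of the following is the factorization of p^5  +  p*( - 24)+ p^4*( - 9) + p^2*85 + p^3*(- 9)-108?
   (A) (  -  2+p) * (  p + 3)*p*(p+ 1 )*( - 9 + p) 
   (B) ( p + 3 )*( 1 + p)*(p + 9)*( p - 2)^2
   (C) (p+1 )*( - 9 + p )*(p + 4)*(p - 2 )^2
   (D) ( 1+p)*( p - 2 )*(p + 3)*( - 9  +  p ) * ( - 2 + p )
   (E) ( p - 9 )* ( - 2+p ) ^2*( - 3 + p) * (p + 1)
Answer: D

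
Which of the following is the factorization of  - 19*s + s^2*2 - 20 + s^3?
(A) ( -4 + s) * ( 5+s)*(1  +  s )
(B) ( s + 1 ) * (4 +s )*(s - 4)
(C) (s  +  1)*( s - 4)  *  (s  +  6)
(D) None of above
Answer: A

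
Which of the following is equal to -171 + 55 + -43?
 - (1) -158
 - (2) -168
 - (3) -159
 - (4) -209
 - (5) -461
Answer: 3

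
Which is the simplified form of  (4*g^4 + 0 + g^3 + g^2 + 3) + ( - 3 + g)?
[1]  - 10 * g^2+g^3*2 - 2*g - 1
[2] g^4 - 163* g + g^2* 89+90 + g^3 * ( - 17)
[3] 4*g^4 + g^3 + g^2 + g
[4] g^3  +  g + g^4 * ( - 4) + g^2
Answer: 3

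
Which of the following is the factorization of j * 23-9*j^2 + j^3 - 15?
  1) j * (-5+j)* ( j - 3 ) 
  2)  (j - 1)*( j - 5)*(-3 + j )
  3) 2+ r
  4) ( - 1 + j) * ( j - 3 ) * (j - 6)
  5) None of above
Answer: 2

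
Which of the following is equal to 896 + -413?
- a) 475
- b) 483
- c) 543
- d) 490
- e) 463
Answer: b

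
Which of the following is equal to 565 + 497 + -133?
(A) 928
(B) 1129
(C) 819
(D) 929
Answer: D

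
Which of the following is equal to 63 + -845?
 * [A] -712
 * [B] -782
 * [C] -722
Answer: B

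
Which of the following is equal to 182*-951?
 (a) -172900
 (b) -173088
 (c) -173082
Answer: c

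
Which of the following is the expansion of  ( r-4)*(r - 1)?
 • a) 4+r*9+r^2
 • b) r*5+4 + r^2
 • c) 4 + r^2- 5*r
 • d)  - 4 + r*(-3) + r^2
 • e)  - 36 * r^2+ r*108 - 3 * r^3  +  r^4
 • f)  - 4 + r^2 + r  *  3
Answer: c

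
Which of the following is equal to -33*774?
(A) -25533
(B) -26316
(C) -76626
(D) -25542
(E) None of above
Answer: D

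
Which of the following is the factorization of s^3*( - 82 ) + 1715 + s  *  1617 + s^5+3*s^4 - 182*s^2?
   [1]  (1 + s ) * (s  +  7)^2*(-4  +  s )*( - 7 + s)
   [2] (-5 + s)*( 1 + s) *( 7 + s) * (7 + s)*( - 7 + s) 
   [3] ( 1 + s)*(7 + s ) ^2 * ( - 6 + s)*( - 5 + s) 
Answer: 2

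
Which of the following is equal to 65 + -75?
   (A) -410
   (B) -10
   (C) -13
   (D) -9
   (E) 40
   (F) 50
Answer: B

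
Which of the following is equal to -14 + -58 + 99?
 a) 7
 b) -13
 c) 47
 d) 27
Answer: d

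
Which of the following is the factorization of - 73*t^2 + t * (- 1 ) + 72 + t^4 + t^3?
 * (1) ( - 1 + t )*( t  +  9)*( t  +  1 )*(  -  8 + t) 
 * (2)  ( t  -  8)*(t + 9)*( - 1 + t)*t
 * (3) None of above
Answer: 1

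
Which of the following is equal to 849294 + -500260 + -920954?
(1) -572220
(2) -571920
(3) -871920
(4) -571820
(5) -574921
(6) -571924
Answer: 2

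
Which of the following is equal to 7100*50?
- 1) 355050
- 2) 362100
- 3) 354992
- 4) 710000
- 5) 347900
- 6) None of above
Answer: 6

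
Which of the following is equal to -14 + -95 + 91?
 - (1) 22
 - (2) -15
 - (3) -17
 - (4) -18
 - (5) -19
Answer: 4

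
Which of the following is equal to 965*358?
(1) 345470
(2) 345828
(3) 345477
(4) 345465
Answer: 1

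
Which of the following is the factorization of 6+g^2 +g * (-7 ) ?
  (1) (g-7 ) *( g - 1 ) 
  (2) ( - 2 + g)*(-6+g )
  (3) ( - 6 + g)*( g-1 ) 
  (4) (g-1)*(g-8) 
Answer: 3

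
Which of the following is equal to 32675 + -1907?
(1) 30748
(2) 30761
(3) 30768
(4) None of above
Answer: 3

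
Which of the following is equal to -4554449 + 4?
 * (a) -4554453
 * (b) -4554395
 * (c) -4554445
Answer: c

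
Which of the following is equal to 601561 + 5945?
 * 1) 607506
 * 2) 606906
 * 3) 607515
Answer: 1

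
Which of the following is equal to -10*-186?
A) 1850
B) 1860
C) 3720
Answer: B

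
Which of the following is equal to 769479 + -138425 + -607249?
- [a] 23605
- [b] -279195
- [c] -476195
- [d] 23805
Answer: d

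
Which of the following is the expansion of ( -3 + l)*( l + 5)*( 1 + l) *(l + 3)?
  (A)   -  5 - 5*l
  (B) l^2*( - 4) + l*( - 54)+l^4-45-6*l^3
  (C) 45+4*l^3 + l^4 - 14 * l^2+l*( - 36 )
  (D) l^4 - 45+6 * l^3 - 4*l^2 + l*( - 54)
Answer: D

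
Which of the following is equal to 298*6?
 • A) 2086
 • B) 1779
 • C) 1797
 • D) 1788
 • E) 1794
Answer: D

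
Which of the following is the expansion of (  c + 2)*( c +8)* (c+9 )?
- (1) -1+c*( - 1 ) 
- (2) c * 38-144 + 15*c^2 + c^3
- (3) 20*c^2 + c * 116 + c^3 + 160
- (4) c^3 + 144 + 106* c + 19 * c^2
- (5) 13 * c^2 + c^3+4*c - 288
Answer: 4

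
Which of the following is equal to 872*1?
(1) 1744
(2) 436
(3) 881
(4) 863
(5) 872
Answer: 5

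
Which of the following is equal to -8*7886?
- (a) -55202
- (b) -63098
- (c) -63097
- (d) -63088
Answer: d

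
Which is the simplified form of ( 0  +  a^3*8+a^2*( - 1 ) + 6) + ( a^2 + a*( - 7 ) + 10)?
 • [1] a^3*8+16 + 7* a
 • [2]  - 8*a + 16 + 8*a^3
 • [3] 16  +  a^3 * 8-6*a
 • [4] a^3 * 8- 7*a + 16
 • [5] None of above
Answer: 4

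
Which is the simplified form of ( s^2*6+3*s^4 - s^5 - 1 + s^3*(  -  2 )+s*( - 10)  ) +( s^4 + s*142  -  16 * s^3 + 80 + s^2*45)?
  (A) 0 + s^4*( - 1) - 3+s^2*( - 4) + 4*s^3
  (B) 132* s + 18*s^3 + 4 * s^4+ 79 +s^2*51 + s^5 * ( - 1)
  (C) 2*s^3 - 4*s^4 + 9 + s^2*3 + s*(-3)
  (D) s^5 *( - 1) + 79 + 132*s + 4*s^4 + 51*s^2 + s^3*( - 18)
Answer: D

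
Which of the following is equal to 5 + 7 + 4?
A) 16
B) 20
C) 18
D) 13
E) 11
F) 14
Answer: A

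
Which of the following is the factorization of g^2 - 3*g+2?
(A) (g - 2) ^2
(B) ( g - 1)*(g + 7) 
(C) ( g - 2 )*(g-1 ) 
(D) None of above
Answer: C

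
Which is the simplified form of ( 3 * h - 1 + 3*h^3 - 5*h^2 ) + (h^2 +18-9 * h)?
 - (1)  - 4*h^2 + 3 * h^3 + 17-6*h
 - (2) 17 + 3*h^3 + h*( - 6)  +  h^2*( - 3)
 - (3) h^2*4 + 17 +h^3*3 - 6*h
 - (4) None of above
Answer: 1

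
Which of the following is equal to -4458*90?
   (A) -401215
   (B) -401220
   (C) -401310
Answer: B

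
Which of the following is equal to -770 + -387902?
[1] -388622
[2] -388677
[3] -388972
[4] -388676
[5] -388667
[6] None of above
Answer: 6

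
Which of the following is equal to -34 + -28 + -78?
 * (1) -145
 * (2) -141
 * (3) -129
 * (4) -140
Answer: 4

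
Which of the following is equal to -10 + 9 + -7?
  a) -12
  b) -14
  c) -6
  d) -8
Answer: d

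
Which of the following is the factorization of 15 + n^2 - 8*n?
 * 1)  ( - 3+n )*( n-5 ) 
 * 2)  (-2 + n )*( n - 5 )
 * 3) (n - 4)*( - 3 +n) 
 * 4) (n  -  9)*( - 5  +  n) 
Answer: 1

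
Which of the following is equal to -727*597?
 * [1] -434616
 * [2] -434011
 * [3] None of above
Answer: 3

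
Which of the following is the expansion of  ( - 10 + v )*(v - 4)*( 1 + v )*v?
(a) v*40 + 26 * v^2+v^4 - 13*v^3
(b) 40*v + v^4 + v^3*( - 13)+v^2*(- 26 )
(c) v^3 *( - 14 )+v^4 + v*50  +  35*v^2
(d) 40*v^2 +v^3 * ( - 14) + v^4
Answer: a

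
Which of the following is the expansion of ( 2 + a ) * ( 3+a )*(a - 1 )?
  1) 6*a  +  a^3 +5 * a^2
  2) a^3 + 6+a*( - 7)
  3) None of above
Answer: 3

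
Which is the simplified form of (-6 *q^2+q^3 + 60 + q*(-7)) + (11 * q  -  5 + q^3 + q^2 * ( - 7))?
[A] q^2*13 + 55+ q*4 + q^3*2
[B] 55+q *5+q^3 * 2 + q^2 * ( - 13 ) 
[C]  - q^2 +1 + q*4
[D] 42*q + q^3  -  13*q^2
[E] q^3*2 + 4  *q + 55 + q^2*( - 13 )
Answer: E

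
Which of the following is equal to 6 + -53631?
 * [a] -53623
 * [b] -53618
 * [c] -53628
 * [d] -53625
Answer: d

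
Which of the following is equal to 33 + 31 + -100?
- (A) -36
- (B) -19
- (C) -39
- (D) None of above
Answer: A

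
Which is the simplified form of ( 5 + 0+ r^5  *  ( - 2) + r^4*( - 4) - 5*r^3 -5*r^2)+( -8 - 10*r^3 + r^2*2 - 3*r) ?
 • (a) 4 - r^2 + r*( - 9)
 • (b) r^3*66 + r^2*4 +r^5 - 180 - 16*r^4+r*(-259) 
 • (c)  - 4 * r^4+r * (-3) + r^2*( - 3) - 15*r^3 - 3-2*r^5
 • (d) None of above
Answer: c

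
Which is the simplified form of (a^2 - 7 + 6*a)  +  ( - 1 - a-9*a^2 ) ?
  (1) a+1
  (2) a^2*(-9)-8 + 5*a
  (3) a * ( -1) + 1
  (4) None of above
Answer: 4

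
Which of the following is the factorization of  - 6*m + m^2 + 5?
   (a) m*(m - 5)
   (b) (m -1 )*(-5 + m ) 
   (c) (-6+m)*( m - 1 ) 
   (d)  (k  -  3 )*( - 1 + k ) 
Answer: b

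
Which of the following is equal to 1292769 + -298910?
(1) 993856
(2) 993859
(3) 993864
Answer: 2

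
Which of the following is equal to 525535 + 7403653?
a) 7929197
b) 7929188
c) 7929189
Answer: b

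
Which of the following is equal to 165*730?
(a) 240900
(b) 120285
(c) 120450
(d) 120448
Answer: c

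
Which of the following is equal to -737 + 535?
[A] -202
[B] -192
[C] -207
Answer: A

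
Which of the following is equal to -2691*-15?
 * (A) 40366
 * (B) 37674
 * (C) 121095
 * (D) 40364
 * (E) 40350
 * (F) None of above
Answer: F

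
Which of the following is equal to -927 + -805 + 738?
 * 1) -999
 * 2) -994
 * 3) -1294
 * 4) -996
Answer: 2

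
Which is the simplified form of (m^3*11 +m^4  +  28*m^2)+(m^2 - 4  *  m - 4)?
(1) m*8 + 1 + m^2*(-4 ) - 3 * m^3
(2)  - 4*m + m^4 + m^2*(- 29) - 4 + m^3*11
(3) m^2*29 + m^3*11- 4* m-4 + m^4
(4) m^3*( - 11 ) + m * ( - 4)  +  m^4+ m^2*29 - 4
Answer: 3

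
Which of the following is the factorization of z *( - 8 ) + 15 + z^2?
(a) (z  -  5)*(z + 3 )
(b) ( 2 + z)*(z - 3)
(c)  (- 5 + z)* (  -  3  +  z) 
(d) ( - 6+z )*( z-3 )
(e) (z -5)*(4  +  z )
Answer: c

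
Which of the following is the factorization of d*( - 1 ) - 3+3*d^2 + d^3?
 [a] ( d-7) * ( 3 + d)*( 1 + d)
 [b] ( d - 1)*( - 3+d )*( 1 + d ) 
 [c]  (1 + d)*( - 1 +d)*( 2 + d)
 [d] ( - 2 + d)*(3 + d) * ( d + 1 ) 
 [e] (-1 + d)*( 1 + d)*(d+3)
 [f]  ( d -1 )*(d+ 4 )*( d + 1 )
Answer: e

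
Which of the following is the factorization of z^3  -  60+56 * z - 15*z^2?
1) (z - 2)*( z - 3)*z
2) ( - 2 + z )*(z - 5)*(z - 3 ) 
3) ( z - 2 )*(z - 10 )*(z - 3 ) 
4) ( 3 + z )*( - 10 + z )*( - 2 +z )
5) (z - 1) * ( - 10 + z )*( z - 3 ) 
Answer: 3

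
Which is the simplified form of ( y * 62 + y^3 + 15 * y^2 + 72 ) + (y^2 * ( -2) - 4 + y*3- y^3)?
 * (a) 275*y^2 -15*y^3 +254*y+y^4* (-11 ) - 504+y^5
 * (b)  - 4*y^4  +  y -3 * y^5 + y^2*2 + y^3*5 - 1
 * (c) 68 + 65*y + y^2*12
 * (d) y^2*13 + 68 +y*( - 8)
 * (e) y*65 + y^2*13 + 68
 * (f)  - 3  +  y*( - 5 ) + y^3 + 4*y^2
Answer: e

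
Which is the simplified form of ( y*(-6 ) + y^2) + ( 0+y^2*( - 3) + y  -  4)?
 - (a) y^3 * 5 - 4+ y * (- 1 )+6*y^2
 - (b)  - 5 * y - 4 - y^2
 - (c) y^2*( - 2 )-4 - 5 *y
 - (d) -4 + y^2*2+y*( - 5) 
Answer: c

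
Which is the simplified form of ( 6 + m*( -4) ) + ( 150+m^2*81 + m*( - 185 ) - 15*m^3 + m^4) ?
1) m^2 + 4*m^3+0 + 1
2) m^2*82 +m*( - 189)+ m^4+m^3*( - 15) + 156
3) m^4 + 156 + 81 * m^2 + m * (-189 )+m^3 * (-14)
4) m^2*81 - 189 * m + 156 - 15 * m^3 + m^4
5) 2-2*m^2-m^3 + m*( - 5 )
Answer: 4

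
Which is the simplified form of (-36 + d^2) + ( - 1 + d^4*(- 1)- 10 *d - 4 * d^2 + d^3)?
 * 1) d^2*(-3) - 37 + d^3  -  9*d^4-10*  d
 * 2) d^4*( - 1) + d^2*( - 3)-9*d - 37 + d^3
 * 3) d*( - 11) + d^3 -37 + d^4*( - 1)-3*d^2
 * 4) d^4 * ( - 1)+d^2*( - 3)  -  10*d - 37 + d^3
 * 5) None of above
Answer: 4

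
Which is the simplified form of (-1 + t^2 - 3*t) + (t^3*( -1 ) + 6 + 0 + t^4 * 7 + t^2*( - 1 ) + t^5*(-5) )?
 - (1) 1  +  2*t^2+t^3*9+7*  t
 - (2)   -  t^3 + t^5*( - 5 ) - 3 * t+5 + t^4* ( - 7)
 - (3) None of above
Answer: 3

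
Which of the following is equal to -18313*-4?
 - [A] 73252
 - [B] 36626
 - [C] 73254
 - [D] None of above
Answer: A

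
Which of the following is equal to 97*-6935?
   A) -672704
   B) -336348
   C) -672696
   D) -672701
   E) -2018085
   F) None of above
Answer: F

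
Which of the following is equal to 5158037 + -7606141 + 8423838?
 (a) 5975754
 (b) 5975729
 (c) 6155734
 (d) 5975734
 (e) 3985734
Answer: d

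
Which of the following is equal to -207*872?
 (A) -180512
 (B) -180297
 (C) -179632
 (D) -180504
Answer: D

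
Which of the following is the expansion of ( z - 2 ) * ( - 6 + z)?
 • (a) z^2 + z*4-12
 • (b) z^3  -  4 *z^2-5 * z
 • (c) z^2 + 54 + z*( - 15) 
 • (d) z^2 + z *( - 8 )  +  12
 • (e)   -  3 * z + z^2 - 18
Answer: d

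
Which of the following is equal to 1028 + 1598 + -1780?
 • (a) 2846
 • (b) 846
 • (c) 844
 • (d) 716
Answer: b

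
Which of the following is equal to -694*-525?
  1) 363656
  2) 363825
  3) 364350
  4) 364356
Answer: 3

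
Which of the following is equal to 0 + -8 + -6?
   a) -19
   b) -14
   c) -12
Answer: b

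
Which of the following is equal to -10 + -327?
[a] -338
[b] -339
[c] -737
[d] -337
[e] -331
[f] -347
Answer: d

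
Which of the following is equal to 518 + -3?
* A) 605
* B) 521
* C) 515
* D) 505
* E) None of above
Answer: C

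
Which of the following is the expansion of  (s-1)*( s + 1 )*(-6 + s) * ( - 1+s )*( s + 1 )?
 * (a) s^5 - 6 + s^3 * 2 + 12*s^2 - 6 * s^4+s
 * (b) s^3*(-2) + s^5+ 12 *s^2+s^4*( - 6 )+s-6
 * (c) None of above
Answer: b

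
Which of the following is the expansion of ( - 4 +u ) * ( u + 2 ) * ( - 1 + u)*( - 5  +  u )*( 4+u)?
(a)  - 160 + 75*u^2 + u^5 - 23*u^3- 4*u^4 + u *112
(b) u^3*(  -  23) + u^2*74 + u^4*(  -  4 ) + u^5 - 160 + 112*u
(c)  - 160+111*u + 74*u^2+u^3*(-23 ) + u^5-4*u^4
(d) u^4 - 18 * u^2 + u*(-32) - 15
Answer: b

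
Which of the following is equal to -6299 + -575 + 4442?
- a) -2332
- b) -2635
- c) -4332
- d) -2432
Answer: d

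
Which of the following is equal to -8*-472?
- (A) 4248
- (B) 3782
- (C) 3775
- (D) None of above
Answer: D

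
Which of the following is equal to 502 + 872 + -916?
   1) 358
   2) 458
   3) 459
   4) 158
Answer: 2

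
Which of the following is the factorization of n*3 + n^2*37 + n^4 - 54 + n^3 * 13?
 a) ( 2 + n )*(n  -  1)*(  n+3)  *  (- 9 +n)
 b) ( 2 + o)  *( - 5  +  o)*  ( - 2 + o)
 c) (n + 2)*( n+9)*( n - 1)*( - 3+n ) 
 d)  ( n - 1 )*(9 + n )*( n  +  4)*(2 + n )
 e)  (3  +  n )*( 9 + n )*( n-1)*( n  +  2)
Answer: e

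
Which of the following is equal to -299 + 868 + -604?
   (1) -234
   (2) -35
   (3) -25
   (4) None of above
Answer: 2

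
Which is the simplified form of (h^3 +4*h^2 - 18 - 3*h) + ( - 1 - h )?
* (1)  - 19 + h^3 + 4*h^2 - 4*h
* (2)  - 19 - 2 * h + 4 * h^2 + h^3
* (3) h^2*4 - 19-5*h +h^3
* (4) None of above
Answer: 1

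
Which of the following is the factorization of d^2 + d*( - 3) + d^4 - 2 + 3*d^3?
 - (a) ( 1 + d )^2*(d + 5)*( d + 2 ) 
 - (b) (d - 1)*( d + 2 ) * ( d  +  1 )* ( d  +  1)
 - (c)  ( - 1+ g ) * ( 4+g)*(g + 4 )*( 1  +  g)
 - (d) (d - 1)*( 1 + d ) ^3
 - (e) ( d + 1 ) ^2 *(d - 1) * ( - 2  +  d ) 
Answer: b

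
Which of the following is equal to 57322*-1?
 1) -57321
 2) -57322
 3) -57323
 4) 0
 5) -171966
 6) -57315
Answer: 2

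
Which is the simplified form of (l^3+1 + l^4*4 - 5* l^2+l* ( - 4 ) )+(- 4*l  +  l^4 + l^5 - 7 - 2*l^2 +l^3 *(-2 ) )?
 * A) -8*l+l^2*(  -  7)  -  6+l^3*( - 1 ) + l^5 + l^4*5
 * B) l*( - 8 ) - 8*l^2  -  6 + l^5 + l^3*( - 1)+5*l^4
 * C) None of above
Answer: A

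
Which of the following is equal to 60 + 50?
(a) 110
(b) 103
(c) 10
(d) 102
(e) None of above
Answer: a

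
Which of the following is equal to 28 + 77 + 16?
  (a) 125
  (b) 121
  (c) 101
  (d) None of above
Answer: b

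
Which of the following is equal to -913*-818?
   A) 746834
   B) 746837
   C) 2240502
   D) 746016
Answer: A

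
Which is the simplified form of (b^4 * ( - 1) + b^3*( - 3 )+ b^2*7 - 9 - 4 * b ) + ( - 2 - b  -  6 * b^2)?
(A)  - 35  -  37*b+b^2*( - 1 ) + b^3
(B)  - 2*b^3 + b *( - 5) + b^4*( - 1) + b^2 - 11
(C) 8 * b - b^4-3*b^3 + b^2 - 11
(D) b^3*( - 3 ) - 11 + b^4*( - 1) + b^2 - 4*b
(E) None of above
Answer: E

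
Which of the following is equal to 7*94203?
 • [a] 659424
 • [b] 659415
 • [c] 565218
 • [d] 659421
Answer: d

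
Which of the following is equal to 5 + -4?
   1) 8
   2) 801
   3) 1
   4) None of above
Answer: 3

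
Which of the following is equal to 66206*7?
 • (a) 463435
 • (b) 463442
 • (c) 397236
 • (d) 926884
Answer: b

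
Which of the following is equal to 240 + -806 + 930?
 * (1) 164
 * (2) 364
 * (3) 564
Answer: 2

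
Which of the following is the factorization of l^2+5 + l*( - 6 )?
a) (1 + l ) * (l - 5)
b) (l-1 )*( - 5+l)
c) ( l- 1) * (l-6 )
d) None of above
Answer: b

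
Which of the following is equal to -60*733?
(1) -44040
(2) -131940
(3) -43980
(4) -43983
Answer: 3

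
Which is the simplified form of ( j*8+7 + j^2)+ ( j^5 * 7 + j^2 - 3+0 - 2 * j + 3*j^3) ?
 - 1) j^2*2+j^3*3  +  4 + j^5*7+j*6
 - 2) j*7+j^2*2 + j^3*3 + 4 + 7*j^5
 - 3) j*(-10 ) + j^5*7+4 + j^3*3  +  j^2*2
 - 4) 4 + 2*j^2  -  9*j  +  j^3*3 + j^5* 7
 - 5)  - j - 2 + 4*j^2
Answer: 1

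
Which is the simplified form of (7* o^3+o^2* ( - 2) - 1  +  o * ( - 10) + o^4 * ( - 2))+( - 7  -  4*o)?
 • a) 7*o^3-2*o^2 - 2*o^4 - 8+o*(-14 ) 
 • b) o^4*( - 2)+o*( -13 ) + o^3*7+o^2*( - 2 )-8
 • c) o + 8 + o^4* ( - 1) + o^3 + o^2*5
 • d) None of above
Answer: a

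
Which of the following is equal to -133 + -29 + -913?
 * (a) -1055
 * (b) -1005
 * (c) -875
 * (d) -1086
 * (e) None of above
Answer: e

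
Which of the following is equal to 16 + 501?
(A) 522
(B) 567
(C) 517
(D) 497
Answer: C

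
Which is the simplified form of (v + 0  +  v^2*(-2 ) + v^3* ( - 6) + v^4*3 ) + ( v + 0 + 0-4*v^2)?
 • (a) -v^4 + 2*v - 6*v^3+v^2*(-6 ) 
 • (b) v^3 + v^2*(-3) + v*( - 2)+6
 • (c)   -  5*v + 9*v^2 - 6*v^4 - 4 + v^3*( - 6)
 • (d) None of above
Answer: d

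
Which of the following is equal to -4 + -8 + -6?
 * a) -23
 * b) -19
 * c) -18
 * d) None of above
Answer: c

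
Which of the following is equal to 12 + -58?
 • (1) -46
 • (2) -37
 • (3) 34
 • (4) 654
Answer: 1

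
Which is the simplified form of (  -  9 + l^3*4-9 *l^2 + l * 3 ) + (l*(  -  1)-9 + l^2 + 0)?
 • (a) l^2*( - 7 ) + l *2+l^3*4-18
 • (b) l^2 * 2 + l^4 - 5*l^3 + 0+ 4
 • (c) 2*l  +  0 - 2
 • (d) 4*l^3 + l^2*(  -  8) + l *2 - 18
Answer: d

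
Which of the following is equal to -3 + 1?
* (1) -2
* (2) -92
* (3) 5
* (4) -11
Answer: 1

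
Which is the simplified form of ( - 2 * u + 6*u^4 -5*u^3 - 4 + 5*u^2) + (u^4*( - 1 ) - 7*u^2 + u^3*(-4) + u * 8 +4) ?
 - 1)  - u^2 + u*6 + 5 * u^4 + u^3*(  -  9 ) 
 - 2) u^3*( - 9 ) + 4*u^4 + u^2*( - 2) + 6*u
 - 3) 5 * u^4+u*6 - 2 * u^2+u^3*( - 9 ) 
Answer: 3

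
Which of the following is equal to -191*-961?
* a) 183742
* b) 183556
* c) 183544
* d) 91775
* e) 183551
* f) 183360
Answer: e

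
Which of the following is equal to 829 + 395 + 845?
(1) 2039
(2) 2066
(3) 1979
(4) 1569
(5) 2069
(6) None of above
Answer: 5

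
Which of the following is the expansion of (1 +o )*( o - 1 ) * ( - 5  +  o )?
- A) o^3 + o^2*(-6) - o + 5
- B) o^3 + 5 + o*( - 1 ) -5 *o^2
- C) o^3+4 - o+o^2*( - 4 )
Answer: B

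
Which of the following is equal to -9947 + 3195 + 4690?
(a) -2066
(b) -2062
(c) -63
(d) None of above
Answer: b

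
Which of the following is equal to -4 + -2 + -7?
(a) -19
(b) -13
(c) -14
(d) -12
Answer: b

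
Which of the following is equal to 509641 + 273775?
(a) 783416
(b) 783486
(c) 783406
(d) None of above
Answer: a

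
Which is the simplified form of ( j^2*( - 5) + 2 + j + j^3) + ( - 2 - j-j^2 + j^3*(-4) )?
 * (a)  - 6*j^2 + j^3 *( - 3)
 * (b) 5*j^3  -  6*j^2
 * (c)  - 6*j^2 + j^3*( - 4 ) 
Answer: a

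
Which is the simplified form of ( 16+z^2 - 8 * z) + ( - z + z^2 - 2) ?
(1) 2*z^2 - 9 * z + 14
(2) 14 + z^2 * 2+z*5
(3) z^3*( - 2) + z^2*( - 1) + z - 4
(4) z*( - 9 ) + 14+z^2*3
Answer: 1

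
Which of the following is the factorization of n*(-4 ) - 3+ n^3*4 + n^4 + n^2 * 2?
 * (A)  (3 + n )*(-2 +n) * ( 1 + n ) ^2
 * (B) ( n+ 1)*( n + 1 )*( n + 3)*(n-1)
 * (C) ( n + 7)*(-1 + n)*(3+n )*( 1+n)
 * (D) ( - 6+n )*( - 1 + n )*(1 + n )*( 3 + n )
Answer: B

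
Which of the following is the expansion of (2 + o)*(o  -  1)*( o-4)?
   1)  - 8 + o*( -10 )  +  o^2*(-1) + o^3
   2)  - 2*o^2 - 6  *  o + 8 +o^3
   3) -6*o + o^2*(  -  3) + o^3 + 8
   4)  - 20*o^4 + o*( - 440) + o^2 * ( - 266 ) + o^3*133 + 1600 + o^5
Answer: 3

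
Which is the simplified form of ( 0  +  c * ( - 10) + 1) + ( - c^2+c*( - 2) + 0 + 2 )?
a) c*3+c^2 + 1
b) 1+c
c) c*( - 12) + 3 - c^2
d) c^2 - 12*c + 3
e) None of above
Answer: c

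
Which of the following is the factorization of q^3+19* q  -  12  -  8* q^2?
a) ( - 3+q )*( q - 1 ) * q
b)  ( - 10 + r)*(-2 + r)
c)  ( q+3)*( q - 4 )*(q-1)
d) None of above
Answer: d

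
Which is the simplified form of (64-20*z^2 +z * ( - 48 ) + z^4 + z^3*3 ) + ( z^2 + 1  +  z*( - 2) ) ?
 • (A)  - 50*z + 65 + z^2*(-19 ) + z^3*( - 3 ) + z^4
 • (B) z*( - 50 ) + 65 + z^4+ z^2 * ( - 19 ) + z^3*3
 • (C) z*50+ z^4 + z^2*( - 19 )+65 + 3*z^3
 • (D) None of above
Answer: B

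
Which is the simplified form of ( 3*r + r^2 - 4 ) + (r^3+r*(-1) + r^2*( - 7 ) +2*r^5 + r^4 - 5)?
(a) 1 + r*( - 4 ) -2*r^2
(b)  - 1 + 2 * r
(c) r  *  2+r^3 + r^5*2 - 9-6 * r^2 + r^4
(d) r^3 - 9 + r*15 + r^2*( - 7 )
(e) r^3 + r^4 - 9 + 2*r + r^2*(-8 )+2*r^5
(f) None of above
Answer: c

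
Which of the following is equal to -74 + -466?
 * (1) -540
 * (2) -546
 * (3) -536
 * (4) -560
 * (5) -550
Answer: 1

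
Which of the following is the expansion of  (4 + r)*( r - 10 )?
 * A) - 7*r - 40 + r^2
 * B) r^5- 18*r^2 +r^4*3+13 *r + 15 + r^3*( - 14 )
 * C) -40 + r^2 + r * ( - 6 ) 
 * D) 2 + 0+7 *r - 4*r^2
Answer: C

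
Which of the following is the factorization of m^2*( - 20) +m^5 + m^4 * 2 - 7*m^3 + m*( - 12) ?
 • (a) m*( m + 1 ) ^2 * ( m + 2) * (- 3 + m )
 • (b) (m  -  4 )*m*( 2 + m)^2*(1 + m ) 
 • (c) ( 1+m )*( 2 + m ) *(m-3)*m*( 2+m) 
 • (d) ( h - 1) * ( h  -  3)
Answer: c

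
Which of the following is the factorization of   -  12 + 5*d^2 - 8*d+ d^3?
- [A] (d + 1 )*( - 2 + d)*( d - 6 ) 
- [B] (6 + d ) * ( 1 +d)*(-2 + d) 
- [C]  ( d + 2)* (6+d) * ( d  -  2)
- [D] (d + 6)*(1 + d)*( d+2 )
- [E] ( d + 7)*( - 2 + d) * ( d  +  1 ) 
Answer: B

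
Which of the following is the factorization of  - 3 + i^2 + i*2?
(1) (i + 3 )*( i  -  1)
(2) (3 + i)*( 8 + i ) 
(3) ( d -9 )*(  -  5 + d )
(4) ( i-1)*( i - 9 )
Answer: 1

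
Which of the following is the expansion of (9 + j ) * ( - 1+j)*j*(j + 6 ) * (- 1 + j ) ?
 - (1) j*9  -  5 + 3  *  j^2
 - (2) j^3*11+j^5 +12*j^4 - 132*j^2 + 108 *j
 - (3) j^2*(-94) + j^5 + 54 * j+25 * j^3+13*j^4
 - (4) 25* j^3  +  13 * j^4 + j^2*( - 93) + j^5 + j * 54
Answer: 4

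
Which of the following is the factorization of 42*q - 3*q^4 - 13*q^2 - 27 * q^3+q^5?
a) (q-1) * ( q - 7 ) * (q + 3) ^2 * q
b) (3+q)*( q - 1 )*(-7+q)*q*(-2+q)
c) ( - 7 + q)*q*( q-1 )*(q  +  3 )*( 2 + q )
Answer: c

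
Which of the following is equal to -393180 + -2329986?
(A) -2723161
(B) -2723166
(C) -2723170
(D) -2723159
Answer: B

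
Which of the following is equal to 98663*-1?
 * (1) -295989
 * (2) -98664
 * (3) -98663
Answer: 3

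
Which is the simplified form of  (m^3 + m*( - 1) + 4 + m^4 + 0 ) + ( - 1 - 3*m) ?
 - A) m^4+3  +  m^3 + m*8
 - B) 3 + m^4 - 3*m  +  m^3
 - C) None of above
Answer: C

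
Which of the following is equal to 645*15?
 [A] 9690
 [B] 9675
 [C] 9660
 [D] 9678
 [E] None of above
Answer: B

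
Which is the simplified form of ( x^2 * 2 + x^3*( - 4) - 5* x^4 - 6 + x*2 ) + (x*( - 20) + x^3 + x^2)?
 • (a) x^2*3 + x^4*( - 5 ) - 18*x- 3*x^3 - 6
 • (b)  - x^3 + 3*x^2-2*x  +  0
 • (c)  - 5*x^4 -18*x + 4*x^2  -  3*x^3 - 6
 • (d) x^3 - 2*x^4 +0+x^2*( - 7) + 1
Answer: a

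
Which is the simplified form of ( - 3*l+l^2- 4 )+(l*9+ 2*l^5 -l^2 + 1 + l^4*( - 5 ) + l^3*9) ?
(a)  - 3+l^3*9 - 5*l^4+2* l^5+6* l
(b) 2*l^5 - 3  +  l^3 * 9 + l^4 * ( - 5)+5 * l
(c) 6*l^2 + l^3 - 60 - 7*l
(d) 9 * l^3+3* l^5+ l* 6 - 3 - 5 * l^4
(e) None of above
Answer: a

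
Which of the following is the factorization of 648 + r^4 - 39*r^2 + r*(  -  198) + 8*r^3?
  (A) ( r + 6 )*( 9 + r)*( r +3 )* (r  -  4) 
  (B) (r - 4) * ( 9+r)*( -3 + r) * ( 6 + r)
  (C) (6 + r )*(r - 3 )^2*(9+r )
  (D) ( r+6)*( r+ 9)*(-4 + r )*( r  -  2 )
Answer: B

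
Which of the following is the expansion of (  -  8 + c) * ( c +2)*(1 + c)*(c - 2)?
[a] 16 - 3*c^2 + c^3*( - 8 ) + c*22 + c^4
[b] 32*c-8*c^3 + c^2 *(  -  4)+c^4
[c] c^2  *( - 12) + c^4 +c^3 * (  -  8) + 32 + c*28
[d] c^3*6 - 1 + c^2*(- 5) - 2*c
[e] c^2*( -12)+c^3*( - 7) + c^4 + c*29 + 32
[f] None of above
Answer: f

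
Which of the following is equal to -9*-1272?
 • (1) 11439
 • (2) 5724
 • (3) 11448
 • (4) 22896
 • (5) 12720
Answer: 3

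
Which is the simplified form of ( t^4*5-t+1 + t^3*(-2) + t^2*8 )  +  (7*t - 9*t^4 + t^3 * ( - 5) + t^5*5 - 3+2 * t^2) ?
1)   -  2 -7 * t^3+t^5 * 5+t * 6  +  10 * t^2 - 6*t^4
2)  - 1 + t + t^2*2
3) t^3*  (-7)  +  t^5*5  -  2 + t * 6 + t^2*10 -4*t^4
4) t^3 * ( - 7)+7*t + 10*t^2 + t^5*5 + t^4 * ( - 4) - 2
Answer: 3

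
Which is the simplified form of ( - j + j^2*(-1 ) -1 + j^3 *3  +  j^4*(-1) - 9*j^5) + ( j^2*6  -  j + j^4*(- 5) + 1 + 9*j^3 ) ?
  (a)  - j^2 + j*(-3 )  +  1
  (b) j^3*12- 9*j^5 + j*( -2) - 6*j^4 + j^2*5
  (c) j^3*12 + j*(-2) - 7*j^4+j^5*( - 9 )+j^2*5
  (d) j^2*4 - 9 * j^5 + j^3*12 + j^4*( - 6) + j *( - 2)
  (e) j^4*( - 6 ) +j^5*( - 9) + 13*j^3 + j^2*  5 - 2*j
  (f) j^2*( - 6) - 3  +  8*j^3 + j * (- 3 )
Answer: b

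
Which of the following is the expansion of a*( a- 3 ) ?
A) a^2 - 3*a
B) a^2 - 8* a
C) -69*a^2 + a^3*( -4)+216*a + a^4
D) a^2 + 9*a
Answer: A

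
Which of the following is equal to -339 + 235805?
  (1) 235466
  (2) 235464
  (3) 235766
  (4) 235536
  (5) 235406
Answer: 1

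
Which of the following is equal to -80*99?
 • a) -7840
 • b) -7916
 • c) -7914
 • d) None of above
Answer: d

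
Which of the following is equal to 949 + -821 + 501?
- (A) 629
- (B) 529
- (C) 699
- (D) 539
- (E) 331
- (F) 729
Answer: A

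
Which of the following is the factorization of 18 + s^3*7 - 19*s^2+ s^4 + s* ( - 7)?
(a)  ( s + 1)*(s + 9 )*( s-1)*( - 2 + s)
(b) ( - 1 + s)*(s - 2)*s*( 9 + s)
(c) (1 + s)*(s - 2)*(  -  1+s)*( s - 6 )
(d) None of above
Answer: a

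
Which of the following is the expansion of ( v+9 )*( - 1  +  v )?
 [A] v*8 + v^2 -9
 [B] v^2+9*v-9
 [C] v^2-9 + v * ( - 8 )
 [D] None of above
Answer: A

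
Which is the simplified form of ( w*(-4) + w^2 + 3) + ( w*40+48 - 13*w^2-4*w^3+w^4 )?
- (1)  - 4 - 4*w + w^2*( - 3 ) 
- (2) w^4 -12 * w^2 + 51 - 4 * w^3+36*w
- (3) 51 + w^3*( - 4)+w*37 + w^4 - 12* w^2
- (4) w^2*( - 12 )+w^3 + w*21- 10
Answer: 2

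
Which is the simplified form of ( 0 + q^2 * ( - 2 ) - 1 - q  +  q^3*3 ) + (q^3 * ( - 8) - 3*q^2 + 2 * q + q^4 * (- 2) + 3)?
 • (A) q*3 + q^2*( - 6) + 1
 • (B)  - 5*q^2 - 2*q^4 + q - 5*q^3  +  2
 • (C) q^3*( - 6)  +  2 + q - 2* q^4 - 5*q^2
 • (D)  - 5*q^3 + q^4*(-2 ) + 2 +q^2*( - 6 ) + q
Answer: B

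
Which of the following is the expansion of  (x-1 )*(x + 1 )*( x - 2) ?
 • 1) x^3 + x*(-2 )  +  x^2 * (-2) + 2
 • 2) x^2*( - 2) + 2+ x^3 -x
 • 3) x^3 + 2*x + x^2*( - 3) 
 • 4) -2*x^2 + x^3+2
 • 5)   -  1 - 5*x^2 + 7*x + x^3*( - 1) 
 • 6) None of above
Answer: 2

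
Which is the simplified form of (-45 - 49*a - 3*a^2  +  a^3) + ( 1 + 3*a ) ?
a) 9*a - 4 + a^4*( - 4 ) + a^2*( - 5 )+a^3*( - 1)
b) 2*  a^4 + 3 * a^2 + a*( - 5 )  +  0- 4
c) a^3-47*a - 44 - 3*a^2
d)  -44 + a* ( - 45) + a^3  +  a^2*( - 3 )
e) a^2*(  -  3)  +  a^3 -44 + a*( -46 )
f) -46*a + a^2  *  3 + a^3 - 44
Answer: e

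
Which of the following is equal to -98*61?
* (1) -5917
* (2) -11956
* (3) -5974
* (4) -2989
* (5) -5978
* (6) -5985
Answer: 5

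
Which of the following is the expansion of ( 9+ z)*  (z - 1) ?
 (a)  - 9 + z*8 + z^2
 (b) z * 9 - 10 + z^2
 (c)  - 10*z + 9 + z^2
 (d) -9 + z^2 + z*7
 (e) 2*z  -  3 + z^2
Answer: a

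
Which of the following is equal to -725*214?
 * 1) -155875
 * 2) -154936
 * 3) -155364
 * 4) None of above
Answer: 4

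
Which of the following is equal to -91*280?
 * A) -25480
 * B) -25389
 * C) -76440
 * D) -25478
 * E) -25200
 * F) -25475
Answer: A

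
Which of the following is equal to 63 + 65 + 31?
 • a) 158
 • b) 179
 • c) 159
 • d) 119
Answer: c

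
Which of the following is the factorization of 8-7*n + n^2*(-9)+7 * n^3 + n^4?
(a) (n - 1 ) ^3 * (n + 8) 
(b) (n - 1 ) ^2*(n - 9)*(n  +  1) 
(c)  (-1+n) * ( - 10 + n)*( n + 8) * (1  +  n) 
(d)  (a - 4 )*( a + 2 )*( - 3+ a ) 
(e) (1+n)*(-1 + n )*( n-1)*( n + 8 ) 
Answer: e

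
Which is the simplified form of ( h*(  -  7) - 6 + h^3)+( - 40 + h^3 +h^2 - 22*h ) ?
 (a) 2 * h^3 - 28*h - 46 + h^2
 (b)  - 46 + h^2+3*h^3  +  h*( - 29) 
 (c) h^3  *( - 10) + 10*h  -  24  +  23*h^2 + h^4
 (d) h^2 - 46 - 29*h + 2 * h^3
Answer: d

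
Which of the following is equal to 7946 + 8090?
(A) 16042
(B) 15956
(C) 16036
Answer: C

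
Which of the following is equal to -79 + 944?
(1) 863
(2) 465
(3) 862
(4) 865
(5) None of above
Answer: 4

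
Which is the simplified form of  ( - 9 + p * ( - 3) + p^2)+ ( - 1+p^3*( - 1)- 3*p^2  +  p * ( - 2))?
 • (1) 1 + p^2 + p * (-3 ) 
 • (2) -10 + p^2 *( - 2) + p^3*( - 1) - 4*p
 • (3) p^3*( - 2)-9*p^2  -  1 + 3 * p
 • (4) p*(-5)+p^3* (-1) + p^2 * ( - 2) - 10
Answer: 4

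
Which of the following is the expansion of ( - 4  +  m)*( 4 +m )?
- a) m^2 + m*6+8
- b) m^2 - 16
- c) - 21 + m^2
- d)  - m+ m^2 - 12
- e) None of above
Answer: b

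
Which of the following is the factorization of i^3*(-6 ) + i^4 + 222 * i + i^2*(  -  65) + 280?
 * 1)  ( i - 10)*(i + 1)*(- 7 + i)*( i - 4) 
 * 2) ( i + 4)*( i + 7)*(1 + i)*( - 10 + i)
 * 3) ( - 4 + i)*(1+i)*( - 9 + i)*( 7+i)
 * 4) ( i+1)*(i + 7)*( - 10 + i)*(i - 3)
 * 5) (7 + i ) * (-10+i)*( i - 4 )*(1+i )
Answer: 5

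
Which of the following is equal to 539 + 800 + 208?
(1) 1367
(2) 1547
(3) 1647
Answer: 2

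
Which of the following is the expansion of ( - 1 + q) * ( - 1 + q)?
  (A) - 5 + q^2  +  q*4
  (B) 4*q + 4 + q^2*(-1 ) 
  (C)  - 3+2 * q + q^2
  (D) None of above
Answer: D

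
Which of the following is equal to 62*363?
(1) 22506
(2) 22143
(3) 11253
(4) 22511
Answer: 1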